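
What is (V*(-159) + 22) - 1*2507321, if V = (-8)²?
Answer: -2517475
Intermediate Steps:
V = 64
(V*(-159) + 22) - 1*2507321 = (64*(-159) + 22) - 1*2507321 = (-10176 + 22) - 2507321 = -10154 - 2507321 = -2517475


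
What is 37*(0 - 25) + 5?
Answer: -920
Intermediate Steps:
37*(0 - 25) + 5 = 37*(-25) + 5 = -925 + 5 = -920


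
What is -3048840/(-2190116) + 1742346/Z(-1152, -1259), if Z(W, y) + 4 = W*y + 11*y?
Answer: 2048911061184/786533621435 ≈ 2.6050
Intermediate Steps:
Z(W, y) = -4 + 11*y + W*y (Z(W, y) = -4 + (W*y + 11*y) = -4 + (11*y + W*y) = -4 + 11*y + W*y)
-3048840/(-2190116) + 1742346/Z(-1152, -1259) = -3048840/(-2190116) + 1742346/(-4 + 11*(-1259) - 1152*(-1259)) = -3048840*(-1/2190116) + 1742346/(-4 - 13849 + 1450368) = 762210/547529 + 1742346/1436515 = 2048911061184/786533621435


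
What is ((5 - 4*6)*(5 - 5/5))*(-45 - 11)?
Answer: 4256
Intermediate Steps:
((5 - 4*6)*(5 - 5/5))*(-45 - 11) = ((5 - 24)*(5 - 5*⅕))*(-56) = -19*(5 - 1)*(-56) = -19*4*(-56) = -76*(-56) = 4256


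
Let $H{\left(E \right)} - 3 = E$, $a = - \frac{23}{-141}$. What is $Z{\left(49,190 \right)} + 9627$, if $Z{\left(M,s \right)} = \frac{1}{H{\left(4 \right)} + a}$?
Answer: $\frac{9723411}{1010} \approx 9627.1$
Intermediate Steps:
$a = \frac{23}{141}$ ($a = \left(-23\right) \left(- \frac{1}{141}\right) = \frac{23}{141} \approx 0.16312$)
$H{\left(E \right)} = 3 + E$
$Z{\left(M,s \right)} = \frac{141}{1010}$ ($Z{\left(M,s \right)} = \frac{1}{\left(3 + 4\right) + \frac{23}{141}} = \frac{1}{7 + \frac{23}{141}} = \frac{1}{\frac{1010}{141}} = \frac{141}{1010}$)
$Z{\left(49,190 \right)} + 9627 = \frac{141}{1010} + 9627 = \frac{9723411}{1010}$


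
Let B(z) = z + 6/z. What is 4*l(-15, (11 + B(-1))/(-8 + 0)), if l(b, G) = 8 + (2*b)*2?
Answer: -208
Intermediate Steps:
l(b, G) = 8 + 4*b
4*l(-15, (11 + B(-1))/(-8 + 0)) = 4*(8 + 4*(-15)) = 4*(8 - 60) = 4*(-52) = -208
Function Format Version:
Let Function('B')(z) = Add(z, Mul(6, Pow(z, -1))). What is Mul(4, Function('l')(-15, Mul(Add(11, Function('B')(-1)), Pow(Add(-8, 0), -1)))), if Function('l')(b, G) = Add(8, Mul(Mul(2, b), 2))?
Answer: -208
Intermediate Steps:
Function('l')(b, G) = Add(8, Mul(4, b))
Mul(4, Function('l')(-15, Mul(Add(11, Function('B')(-1)), Pow(Add(-8, 0), -1)))) = Mul(4, Add(8, Mul(4, -15))) = Mul(4, Add(8, -60)) = Mul(4, -52) = -208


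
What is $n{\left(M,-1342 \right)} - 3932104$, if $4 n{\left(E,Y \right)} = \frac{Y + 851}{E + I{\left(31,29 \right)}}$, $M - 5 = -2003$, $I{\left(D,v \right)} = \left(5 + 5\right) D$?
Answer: $- \frac{26549565717}{6752} \approx -3.9321 \cdot 10^{6}$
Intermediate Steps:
$I{\left(D,v \right)} = 10 D$
$M = -1998$ ($M = 5 - 2003 = -1998$)
$n{\left(E,Y \right)} = \frac{851 + Y}{4 \left(310 + E\right)}$ ($n{\left(E,Y \right)} = \frac{\left(Y + 851\right) \frac{1}{E + 10 \cdot 31}}{4} = \frac{\left(851 + Y\right) \frac{1}{E + 310}}{4} = \frac{\left(851 + Y\right) \frac{1}{310 + E}}{4} = \frac{\frac{1}{310 + E} \left(851 + Y\right)}{4} = \frac{851 + Y}{4 \left(310 + E\right)}$)
$n{\left(M,-1342 \right)} - 3932104 = \frac{851 - 1342}{4 \left(310 - 1998\right)} - 3932104 = \frac{1}{4} \frac{1}{-1688} \left(-491\right) - 3932104 = \frac{1}{4} \left(- \frac{1}{1688}\right) \left(-491\right) - 3932104 = \frac{491}{6752} - 3932104 = - \frac{26549565717}{6752}$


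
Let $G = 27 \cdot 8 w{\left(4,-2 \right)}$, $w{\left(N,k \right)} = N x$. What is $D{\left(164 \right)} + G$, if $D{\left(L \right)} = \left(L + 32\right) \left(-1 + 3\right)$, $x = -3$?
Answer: $-2200$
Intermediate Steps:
$w{\left(N,k \right)} = - 3 N$ ($w{\left(N,k \right)} = N \left(-3\right) = - 3 N$)
$D{\left(L \right)} = 64 + 2 L$ ($D{\left(L \right)} = \left(32 + L\right) 2 = 64 + 2 L$)
$G = -2592$ ($G = 27 \cdot 8 \left(\left(-3\right) 4\right) = 216 \left(-12\right) = -2592$)
$D{\left(164 \right)} + G = \left(64 + 2 \cdot 164\right) - 2592 = \left(64 + 328\right) - 2592 = 392 - 2592 = -2200$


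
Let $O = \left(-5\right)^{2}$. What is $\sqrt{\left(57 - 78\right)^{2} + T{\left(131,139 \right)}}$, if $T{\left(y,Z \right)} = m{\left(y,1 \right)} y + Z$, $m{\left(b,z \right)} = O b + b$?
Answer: $\sqrt{446766} \approx 668.41$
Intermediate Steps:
$O = 25$
$m{\left(b,z \right)} = 26 b$ ($m{\left(b,z \right)} = 25 b + b = 26 b$)
$T{\left(y,Z \right)} = Z + 26 y^{2}$ ($T{\left(y,Z \right)} = 26 y y + Z = 26 y^{2} + Z = Z + 26 y^{2}$)
$\sqrt{\left(57 - 78\right)^{2} + T{\left(131,139 \right)}} = \sqrt{\left(57 - 78\right)^{2} + \left(139 + 26 \cdot 131^{2}\right)} = \sqrt{\left(-21\right)^{2} + \left(139 + 26 \cdot 17161\right)} = \sqrt{441 + \left(139 + 446186\right)} = \sqrt{441 + 446325} = \sqrt{446766}$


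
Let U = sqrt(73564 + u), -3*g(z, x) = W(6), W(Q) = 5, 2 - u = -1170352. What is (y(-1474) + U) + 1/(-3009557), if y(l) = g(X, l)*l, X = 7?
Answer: 22180435087/9028671 + sqrt(1243918) ≈ 3572.0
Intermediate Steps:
u = 1170354 (u = 2 - 1*(-1170352) = 2 + 1170352 = 1170354)
g(z, x) = -5/3 (g(z, x) = -1/3*5 = -5/3)
y(l) = -5*l/3
U = sqrt(1243918) (U = sqrt(73564 + 1170354) = sqrt(1243918) ≈ 1115.3)
(y(-1474) + U) + 1/(-3009557) = (-5/3*(-1474) + sqrt(1243918)) + 1/(-3009557) = (7370/3 + sqrt(1243918)) - 1/3009557 = 22180435087/9028671 + sqrt(1243918)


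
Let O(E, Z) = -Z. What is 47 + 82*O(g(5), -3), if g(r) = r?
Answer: 293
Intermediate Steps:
47 + 82*O(g(5), -3) = 47 + 82*(-1*(-3)) = 47 + 82*3 = 47 + 246 = 293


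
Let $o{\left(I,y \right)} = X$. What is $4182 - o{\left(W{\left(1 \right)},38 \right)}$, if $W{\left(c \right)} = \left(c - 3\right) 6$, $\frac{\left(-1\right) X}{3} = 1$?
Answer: $4185$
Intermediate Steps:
$X = -3$ ($X = \left(-3\right) 1 = -3$)
$W{\left(c \right)} = -18 + 6 c$ ($W{\left(c \right)} = \left(-3 + c\right) 6 = -18 + 6 c$)
$o{\left(I,y \right)} = -3$
$4182 - o{\left(W{\left(1 \right)},38 \right)} = 4182 - -3 = 4182 + 3 = 4185$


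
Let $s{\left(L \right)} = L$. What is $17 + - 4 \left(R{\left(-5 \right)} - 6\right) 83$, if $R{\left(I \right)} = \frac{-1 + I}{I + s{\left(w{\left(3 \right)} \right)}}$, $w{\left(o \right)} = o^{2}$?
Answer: $2507$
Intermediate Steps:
$R{\left(I \right)} = \frac{-1 + I}{9 + I}$ ($R{\left(I \right)} = \frac{-1 + I}{I + 3^{2}} = \frac{-1 + I}{I + 9} = \frac{-1 + I}{9 + I}$)
$17 + - 4 \left(R{\left(-5 \right)} - 6\right) 83 = 17 + - 4 \left(\frac{-1 - 5}{9 - 5} - 6\right) 83 = 17 + - 4 \left(\frac{1}{4} \left(-6\right) - 6\right) 83 = 17 + - 4 \left(- \frac{3}{2} - 6\right) 83 = 17 + \left(-4\right) \left(- \frac{15}{2}\right) 83 = 17 + 30 \cdot 83 = 17 + 2490 = 2507$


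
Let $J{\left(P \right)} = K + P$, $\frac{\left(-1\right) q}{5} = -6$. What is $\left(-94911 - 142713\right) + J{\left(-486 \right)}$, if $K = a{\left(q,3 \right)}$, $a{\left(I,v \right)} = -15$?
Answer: $-238125$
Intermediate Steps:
$q = 30$ ($q = \left(-5\right) \left(-6\right) = 30$)
$K = -15$
$J{\left(P \right)} = -15 + P$
$\left(-94911 - 142713\right) + J{\left(-486 \right)} = \left(-94911 - 142713\right) - 501 = -237624 - 501 = -238125$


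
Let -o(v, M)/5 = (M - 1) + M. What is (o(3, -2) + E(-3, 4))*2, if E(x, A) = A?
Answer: 58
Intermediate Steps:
o(v, M) = 5 - 10*M (o(v, M) = -5*((M - 1) + M) = -5*((-1 + M) + M) = -5*(-1 + 2*M) = 5 - 10*M)
(o(3, -2) + E(-3, 4))*2 = ((5 - 10*(-2)) + 4)*2 = ((5 + 20) + 4)*2 = (25 + 4)*2 = 29*2 = 58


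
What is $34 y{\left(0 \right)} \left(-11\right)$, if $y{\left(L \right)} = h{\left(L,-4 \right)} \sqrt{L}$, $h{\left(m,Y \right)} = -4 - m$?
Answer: $0$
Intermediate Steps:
$y{\left(L \right)} = \sqrt{L} \left(-4 - L\right)$ ($y{\left(L \right)} = \left(-4 - L\right) \sqrt{L} = \sqrt{L} \left(-4 - L\right)$)
$34 y{\left(0 \right)} \left(-11\right) = 34 \sqrt{0} \left(-4 - 0\right) \left(-11\right) = 34 \cdot 0 \left(-4 + 0\right) \left(-11\right) = 34 \cdot 0 \left(-4\right) \left(-11\right) = 34 \cdot 0 \left(-11\right) = 0 \left(-11\right) = 0$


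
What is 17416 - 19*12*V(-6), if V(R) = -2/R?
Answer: 17340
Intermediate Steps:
17416 - 19*12*V(-6) = 17416 - 19*12*(-2/(-6)) = 17416 - 228*(-2*(-1/6)) = 17416 - 228/3 = 17416 - 1*76 = 17416 - 76 = 17340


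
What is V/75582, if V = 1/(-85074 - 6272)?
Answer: -1/6904113372 ≈ -1.4484e-10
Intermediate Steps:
V = -1/91346 (V = 1/(-91346) = -1/91346 ≈ -1.0947e-5)
V/75582 = -1/91346/75582 = -1/91346*1/75582 = -1/6904113372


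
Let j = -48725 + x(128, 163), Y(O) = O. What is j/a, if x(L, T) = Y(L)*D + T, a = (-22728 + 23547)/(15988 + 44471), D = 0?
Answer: -139809998/39 ≈ -3.5849e+6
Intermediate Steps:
a = 39/2879 (a = 819/60459 = 819*(1/60459) = 39/2879 ≈ 0.013546)
x(L, T) = T (x(L, T) = L*0 + T = 0 + T = T)
j = -48562 (j = -48725 + 163 = -48562)
j/a = -48562/39/2879 = -48562*2879/39 = -139809998/39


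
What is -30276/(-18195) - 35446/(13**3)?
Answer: -192807866/13324805 ≈ -14.470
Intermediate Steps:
-30276/(-18195) - 35446/(13**3) = -30276*(-1/18195) - 35446/2197 = 10092/6065 - 35446*1/2197 = 10092/6065 - 35446/2197 = -192807866/13324805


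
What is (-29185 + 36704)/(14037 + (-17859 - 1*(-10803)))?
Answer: 7519/6981 ≈ 1.0771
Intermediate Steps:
(-29185 + 36704)/(14037 + (-17859 - 1*(-10803))) = 7519/(14037 + (-17859 + 10803)) = 7519/(14037 - 7056) = 7519/6981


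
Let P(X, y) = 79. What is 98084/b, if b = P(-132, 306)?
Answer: 98084/79 ≈ 1241.6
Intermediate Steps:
b = 79
98084/b = 98084/79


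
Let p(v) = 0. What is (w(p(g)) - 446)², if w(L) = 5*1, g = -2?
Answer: 194481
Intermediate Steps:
w(L) = 5
(w(p(g)) - 446)² = (5 - 446)² = (-441)² = 194481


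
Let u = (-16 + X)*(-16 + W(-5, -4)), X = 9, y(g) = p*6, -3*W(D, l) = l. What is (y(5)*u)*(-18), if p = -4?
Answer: 44352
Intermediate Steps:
W(D, l) = -l/3
y(g) = -24 (y(g) = -4*6 = -24)
u = 308/3 (u = (-16 + 9)*(-16 - 1/3*(-4)) = -7*(-16 + 4/3) = -7*(-44/3) = 308/3 ≈ 102.67)
(y(5)*u)*(-18) = -24*308/3*(-18) = -2464*(-18) = 44352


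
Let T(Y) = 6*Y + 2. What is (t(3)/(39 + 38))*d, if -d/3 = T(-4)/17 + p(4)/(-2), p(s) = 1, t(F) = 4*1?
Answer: 366/1309 ≈ 0.27960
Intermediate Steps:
t(F) = 4
T(Y) = 2 + 6*Y
d = 183/34 (d = -3*((2 + 6*(-4))/17 + 1/(-2)) = -3*((2 - 24)*(1/17) + 1*(-1/2)) = -3*(-22*1/17 - 1/2) = -3*(-22/17 - 1/2) = -3*(-61/34) = 183/34 ≈ 5.3824)
(t(3)/(39 + 38))*d = (4/(39 + 38))*(183/34) = (4/77)*(183/34) = 366/1309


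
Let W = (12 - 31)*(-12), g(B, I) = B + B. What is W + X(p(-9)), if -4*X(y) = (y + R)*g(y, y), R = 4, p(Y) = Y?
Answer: 411/2 ≈ 205.50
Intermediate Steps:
g(B, I) = 2*B
W = 228 (W = -19*(-12) = 228)
X(y) = -y*(4 + y)/2 (X(y) = -(y + 4)*2*y/4 = -(4 + y)*2*y/4 = -y*(4 + y)/2)
W + X(p(-9)) = 228 - 1/2*(-9)*(4 - 9) = 228 - 1/2*(-9)*(-5) = 228 - 45/2 = 411/2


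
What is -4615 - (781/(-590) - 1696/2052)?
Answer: -1396171237/302670 ≈ -4612.9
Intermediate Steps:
-4615 - (781/(-590) - 1696/2052) = -4615 - (781*(-1/590) - 1696*1/2052) = -4615 - (-781/590 - 424/513) = -4615 - 1*(-650813/302670) = -4615 + 650813/302670 = -1396171237/302670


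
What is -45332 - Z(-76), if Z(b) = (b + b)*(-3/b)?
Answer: -45326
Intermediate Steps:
Z(b) = -6 (Z(b) = (2*b)*(-3/b) = -6)
-45332 - Z(-76) = -45332 - 1*(-6) = -45332 + 6 = -45326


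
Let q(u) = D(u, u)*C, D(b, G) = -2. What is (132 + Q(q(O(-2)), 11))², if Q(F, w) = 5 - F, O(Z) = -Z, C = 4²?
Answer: 28561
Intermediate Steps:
C = 16
q(u) = -32 (q(u) = -2*16 = -32)
(132 + Q(q(O(-2)), 11))² = (132 + (5 - 1*(-32)))² = (132 + (5 + 32))² = (132 + 37)² = 169² = 28561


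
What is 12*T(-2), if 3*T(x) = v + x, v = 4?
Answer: 8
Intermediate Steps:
T(x) = 4/3 + x/3 (T(x) = (4 + x)/3 = 4/3 + x/3)
12*T(-2) = 12*(4/3 + (⅓)*(-2)) = 12*(4/3 - ⅔) = 12*(⅔) = 8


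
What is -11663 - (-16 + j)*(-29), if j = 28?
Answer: -11315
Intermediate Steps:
-11663 - (-16 + j)*(-29) = -11663 - (-16 + 28)*(-29) = -11663 - 12*(-29) = -11663 - 1*(-348) = -11663 + 348 = -11315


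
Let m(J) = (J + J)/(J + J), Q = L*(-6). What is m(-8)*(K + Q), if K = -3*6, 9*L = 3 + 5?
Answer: -70/3 ≈ -23.333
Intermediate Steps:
L = 8/9 (L = (3 + 5)/9 = (1/9)*8 = 8/9 ≈ 0.88889)
Q = -16/3 (Q = (8/9)*(-6) = -16/3 ≈ -5.3333)
m(J) = 1 (m(J) = (2*J)/((2*J)) = (2*J)*(1/(2*J)) = 1)
K = -18
m(-8)*(K + Q) = 1*(-18 - 16/3) = 1*(-70/3) = -70/3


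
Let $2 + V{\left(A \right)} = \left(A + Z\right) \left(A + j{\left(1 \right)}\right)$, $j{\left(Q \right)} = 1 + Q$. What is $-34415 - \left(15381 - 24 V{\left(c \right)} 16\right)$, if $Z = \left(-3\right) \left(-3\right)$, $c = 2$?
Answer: $-33668$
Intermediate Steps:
$Z = 9$
$V{\left(A \right)} = -2 + \left(2 + A\right) \left(9 + A\right)$ ($V{\left(A \right)} = -2 + \left(A + 9\right) \left(A + \left(1 + 1\right)\right) = -2 + \left(9 + A\right) \left(A + 2\right) = -2 + \left(9 + A\right) \left(2 + A\right) = -2 + \left(2 + A\right) \left(9 + A\right)$)
$-34415 - \left(15381 - 24 V{\left(c \right)} 16\right) = -34415 - \left(15381 - 24 \left(16 + 2^{2} + 11 \cdot 2\right) 16\right) = -34415 - \left(15381 - 24 \left(16 + 4 + 22\right) 16\right) = -34415 - \left(15381 - 24 \cdot 42 \cdot 16\right) = -34415 - \left(15381 - 1008 \cdot 16\right) = -34415 - \left(15381 - 16128\right) = -34415 - -747 = -34415 + 747 = -33668$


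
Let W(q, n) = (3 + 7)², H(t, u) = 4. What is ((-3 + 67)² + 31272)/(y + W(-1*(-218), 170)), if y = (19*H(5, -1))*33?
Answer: 4421/326 ≈ 13.561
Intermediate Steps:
y = 2508 (y = (19*4)*33 = 76*33 = 2508)
W(q, n) = 100 (W(q, n) = 10² = 100)
((-3 + 67)² + 31272)/(y + W(-1*(-218), 170)) = ((-3 + 67)² + 31272)/(2508 + 100) = (64² + 31272)/2608 = (4096 + 31272)*(1/2608) = 35368*(1/2608) = 4421/326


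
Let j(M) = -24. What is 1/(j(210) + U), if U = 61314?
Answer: 1/61290 ≈ 1.6316e-5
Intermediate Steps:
1/(j(210) + U) = 1/(-24 + 61314) = 1/61290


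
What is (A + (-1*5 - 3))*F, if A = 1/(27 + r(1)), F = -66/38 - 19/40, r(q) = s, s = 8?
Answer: 468999/26600 ≈ 17.632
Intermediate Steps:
r(q) = 8
F = -1681/760 (F = -66*1/38 - 19*1/40 = -33/19 - 19/40 = -1681/760 ≈ -2.2118)
A = 1/35 (A = 1/(27 + 8) = 1/35 ≈ 0.028571)
(A + (-1*5 - 3))*F = (1/35 + (-1*5 - 3))*(-1681/760) = (1/35 + (-5 - 3))*(-1681/760) = (1/35 - 8)*(-1681/760) = -279/35*(-1681/760) = 468999/26600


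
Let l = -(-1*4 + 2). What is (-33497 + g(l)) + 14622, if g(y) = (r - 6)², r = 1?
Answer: -18850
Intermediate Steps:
l = 2 (l = -(-4 + 2) = -1*(-2) = 2)
g(y) = 25 (g(y) = (1 - 6)² = (-5)² = 25)
(-33497 + g(l)) + 14622 = (-33497 + 25) + 14622 = -33472 + 14622 = -18850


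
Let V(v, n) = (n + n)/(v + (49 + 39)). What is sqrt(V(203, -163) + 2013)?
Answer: sqrt(170367987)/291 ≈ 44.854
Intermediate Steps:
V(v, n) = 2*n/(88 + v) (V(v, n) = (2*n)/(v + 88) = (2*n)/(88 + v) = 2*n/(88 + v))
sqrt(V(203, -163) + 2013) = sqrt(2*(-163)/(88 + 203) + 2013) = sqrt(2*(-163)/291 + 2013) = sqrt(2*(-163)*(1/291) + 2013) = sqrt(-326/291 + 2013) = sqrt(585457/291) = sqrt(170367987)/291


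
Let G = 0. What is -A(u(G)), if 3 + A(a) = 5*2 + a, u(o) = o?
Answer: -7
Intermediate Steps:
A(a) = 7 + a (A(a) = -3 + (5*2 + a) = -3 + (10 + a) = 7 + a)
-A(u(G)) = -(7 + 0) = -1*7 = -7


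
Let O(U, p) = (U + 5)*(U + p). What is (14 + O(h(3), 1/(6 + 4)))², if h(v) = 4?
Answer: 259081/100 ≈ 2590.8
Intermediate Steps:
O(U, p) = (5 + U)*(U + p)
(14 + O(h(3), 1/(6 + 4)))² = (14 + (4² + 5*4 + 5/(6 + 4) + 4/(6 + 4)))² = (14 + (16 + 20 + 5/10 + 4/10))² = (14 + (16 + 20 + 5*(⅒) + 4*(⅒)))² = (14 + (16 + 20 + ½ + ⅖))² = (14 + 369/10)² = (509/10)² = 259081/100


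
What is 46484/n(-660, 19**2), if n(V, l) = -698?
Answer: -23242/349 ≈ -66.596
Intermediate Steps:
46484/n(-660, 19**2) = 46484/(-698) = 46484*(-1/698) = -23242/349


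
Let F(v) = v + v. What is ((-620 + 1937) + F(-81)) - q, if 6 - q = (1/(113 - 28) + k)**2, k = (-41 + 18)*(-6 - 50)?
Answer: 11994390886/7225 ≈ 1.6601e+6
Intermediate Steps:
k = 1288 (k = -23*(-56) = 1288)
F(v) = 2*v
q = -11986046011/7225 (q = 6 - (1/(113 - 28) + 1288)**2 = 6 - (1/85 + 1288)**2 = 6 - (109481/85)**2 = 6 - 1*11986089361/7225 = 6 - 11986089361/7225 = -11986046011/7225 ≈ -1.6590e+6)
((-620 + 1937) + F(-81)) - q = ((-620 + 1937) + 2*(-81)) - 1*(-11986046011/7225) = (1317 - 162) + 11986046011/7225 = 1155 + 11986046011/7225 = 11994390886/7225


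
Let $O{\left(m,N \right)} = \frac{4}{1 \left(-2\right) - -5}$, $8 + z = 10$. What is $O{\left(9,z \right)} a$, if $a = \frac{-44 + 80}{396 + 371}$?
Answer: $\frac{48}{767} \approx 0.062582$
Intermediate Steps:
$z = 2$ ($z = -8 + 10 = 2$)
$O{\left(m,N \right)} = \frac{4}{3}$ ($O{\left(m,N \right)} = \frac{4}{-2 + 5} = \frac{4}{3}$)
$a = \frac{36}{767} \approx 0.046936$
$O{\left(9,z \right)} a = \frac{4}{3} \cdot \frac{36}{767} = \frac{48}{767}$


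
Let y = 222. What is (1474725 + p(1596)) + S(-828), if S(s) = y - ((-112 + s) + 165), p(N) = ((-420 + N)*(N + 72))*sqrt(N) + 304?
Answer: 1476026 + 3923136*sqrt(399) ≈ 7.9841e+7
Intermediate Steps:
p(N) = 304 + sqrt(N)*(-420 + N)*(72 + N) (p(N) = ((-420 + N)*(72 + N))*sqrt(N) + 304 = sqrt(N)*(-420 + N)*(72 + N) + 304 = 304 + sqrt(N)*(-420 + N)*(72 + N))
S(s) = 169 - s (S(s) = 222 - ((-112 + s) + 165) = 222 - (53 + s) = 222 + (-53 - s) = 169 - s)
(1474725 + p(1596)) + S(-828) = (1474725 + (304 + 1596**(5/2) - 60480*sqrt(399) - 1110816*sqrt(399))) + (169 - 1*(-828)) = (1474725 + (304 + 5094432*sqrt(399) - 60480*sqrt(399) - 1110816*sqrt(399))) + (169 + 828) = (1474725 + (304 + 5094432*sqrt(399) - 60480*sqrt(399) - 1110816*sqrt(399))) + 997 = (1474725 + (304 + 3923136*sqrt(399))) + 997 = (1475029 + 3923136*sqrt(399)) + 997 = 1476026 + 3923136*sqrt(399)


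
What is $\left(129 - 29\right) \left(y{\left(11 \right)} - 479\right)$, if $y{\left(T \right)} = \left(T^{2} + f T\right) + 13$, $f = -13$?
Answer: $-48800$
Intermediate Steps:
$y{\left(T \right)} = 13 + T^{2} - 13 T$ ($y{\left(T \right)} = \left(T^{2} - 13 T\right) + 13 = 13 + T^{2} - 13 T$)
$\left(129 - 29\right) \left(y{\left(11 \right)} - 479\right) = \left(129 - 29\right) \left(\left(13 + 11^{2} - 143\right) - 479\right) = \left(129 - 29\right) \left(\left(13 + 121 - 143\right) - 479\right) = 100 \left(-9 - 479\right) = 100 \left(-488\right) = -48800$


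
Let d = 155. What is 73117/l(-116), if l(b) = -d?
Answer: -73117/155 ≈ -471.72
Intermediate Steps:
l(b) = -155 (l(b) = -1*155 = -155)
73117/l(-116) = 73117/(-155) = 73117*(-1/155) = -73117/155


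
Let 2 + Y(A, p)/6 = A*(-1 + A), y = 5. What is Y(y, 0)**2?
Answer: 11664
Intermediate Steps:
Y(A, p) = -12 + 6*A*(-1 + A) (Y(A, p) = -12 + 6*(A*(-1 + A)) = -12 + 6*A*(-1 + A))
Y(y, 0)**2 = (-12 - 6*5 + 6*5**2)**2 = (-12 - 30 + 6*25)**2 = (-12 - 30 + 150)**2 = 108**2 = 11664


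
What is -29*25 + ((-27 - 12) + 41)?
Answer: -723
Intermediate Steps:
-29*25 + ((-27 - 12) + 41) = -725 + (-39 + 41) = -725 + 2 = -723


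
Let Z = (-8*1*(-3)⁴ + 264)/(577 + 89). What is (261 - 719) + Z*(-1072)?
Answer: 17770/111 ≈ 160.09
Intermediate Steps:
Z = -64/111 (Z = (-8*81 + 264)/666 = (-648 + 264)*(1/666) = -384*1/666 = -64/111 ≈ -0.57658)
(261 - 719) + Z*(-1072) = (261 - 719) - 64/111*(-1072) = -458 + 68608/111 = 17770/111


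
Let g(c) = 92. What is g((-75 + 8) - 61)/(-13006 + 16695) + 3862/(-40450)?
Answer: -5262759/74610025 ≈ -0.070537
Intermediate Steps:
g((-75 + 8) - 61)/(-13006 + 16695) + 3862/(-40450) = 92/(-13006 + 16695) + 3862/(-40450) = 92/3689 + 3862*(-1/40450) = 92*(1/3689) - 1931/20225 = 92/3689 - 1931/20225 = -5262759/74610025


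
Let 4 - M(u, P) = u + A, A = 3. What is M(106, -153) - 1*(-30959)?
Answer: 30854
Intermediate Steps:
M(u, P) = 1 - u (M(u, P) = 4 - (u + 3) = 4 - (3 + u) = 4 + (-3 - u) = 1 - u)
M(106, -153) - 1*(-30959) = (1 - 1*106) - 1*(-30959) = (1 - 106) + 30959 = -105 + 30959 = 30854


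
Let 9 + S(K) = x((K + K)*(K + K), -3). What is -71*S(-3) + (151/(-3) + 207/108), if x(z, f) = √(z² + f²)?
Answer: 7087/12 - 213*√145 ≈ -1974.3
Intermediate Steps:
x(z, f) = √(f² + z²)
S(K) = -9 + √(9 + 16*K⁴) (S(K) = -9 + √((-3)² + ((K + K)*(K + K))²) = -9 + √(9 + ((2*K)*(2*K))²) = -9 + √(9 + (4*K²)²) = -9 + √(9 + 16*K⁴))
-71*S(-3) + (151/(-3) + 207/108) = -71*(-9 + √(9 + 16*(-3)⁴)) + (151/(-3) + 207/108) = -71*(-9 + √(9 + 16*81)) + (151*(-⅓) + 207*(1/108)) = -71*(-9 + √(9 + 1296)) + (-151/3 + 23/12) = -71*(-9 + √1305) - 581/12 = -71*(-9 + 3*√145) - 581/12 = (639 - 213*√145) - 581/12 = 7087/12 - 213*√145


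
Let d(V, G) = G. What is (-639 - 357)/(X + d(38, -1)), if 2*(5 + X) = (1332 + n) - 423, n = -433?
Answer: -249/58 ≈ -4.2931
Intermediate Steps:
X = 233 (X = -5 + ((1332 - 433) - 423)/2 = -5 + (899 - 423)/2 = -5 + (½)*476 = -5 + 238 = 233)
(-639 - 357)/(X + d(38, -1)) = (-639 - 357)/(233 - 1) = -996/232 = -996*1/232 = -249/58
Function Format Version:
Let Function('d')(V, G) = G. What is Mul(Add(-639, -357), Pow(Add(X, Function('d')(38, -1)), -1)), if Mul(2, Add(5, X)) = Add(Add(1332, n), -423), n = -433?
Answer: Rational(-249, 58) ≈ -4.2931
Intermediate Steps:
X = 233 (X = Add(-5, Mul(Rational(1, 2), Add(Add(1332, -433), -423))) = Add(-5, Mul(Rational(1, 2), Add(899, -423))) = Add(-5, Mul(Rational(1, 2), 476)) = Add(-5, 238) = 233)
Mul(Add(-639, -357), Pow(Add(X, Function('d')(38, -1)), -1)) = Mul(Add(-639, -357), Pow(Add(233, -1), -1)) = Mul(-996, Pow(232, -1)) = Mul(-996, Rational(1, 232)) = Rational(-249, 58)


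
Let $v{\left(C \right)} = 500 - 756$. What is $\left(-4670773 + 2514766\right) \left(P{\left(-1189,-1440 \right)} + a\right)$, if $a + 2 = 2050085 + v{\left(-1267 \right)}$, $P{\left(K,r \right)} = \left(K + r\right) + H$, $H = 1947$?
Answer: $-4417970964015$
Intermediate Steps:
$v{\left(C \right)} = -256$ ($v{\left(C \right)} = 500 - 756 = -256$)
$P{\left(K,r \right)} = 1947 + K + r$ ($P{\left(K,r \right)} = \left(K + r\right) + 1947 = 1947 + K + r$)
$a = 2049827$ ($a = -2 + \left(2050085 - 256\right) = -2 + 2049829 = 2049827$)
$\left(-4670773 + 2514766\right) \left(P{\left(-1189,-1440 \right)} + a\right) = \left(-4670773 + 2514766\right) \left(\left(1947 - 1189 - 1440\right) + 2049827\right) = - 2156007 \left(-682 + 2049827\right) = \left(-2156007\right) 2049145 = -4417970964015$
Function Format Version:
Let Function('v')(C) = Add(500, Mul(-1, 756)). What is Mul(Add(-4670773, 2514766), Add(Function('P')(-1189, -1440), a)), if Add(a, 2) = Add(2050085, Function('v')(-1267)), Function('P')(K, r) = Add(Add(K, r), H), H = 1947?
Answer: -4417970964015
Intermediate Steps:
Function('v')(C) = -256 (Function('v')(C) = Add(500, -756) = -256)
Function('P')(K, r) = Add(1947, K, r) (Function('P')(K, r) = Add(Add(K, r), 1947) = Add(1947, K, r))
a = 2049827 (a = Add(-2, Add(2050085, -256)) = Add(-2, 2049829) = 2049827)
Mul(Add(-4670773, 2514766), Add(Function('P')(-1189, -1440), a)) = Mul(Add(-4670773, 2514766), Add(Add(1947, -1189, -1440), 2049827)) = Mul(-2156007, Add(-682, 2049827)) = Mul(-2156007, 2049145) = -4417970964015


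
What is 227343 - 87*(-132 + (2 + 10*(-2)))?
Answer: 240393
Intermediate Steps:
227343 - 87*(-132 + (2 + 10*(-2))) = 227343 - 87*(-132 + (2 - 20)) = 227343 - 87*(-132 - 18) = 227343 - 87*(-150) = 227343 + 13050 = 240393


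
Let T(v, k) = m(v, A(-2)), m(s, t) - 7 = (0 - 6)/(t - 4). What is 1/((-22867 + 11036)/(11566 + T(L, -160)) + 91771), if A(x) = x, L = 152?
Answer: 11574/1062145723 ≈ 1.0897e-5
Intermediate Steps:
m(s, t) = 7 - 6/(-4 + t) (m(s, t) = 7 + (0 - 6)/(t - 4) = 7 - 6/(-4 + t))
T(v, k) = 8 (T(v, k) = (-34 + 7*(-2))/(-4 - 2) = (-34 - 14)/(-6) = -⅙*(-48) = 8)
1/((-22867 + 11036)/(11566 + T(L, -160)) + 91771) = 1/((-22867 + 11036)/(11566 + 8) + 91771) = 1/(-11831/11574 + 91771) = 1/(1062145723/11574) = 11574/1062145723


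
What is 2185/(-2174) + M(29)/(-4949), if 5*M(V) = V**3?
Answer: -107089511/53795630 ≈ -1.9907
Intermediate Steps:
M(V) = V**3/5
2185/(-2174) + M(29)/(-4949) = 2185/(-2174) + ((1/5)*29**3)/(-4949) = 2185*(-1/2174) + ((1/5)*24389)*(-1/4949) = -2185/2174 + (24389/5)*(-1/4949) = -2185/2174 - 24389/24745 = -107089511/53795630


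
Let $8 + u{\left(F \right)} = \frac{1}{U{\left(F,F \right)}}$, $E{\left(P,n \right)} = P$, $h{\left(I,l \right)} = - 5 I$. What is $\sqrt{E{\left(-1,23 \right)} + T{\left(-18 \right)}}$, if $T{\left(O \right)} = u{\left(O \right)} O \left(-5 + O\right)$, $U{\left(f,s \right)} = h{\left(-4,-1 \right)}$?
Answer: $\frac{i \sqrt{329230}}{10} \approx 57.379 i$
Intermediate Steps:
$U{\left(f,s \right)} = 20$ ($U{\left(f,s \right)} = \left(-5\right) \left(-4\right) = 20$)
$u{\left(F \right)} = - \frac{159}{20}$ ($u{\left(F \right)} = -8 + \frac{1}{20} = - \frac{159}{20}$)
$T{\left(O \right)} = - \frac{159 O \left(-5 + O\right)}{20}$ ($T{\left(O \right)} = - \frac{159 O}{20} \left(-5 + O\right) = - \frac{159 O \left(-5 + O\right)}{20}$)
$\sqrt{E{\left(-1,23 \right)} + T{\left(-18 \right)}} = \sqrt{-1 + \frac{159}{20} \left(-18\right) \left(5 - -18\right)} = \sqrt{-1 + \frac{159}{20} \left(-18\right) \left(5 + 18\right)} = \sqrt{-1 + \frac{159}{20} \left(-18\right) 23} = \sqrt{-1 - \frac{32913}{10}} = \sqrt{- \frac{32923}{10}} = \frac{i \sqrt{329230}}{10}$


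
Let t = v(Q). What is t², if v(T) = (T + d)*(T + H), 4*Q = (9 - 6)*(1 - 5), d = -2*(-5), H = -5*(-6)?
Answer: 35721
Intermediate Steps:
H = 30
d = 10
Q = -3 (Q = ((9 - 6)*(1 - 5))/4 = (3*(-4))/4 = (¼)*(-12) = -3)
v(T) = (10 + T)*(30 + T) (v(T) = (T + 10)*(T + 30) = (10 + T)*(30 + T))
t = 189 (t = 300 + (-3)² + 40*(-3) = 300 + 9 - 120 = 189)
t² = 189² = 35721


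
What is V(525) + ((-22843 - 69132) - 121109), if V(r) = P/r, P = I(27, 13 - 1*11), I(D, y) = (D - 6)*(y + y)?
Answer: -5327096/25 ≈ -2.1308e+5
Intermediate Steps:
I(D, y) = 2*y*(-6 + D) (I(D, y) = (-6 + D)*(2*y) = 2*y*(-6 + D))
P = 84 (P = 2*(13 - 1*11)*(-6 + 27) = 2*(13 - 11)*21 = 2*2*21 = 84)
V(r) = 84/r
V(525) + ((-22843 - 69132) - 121109) = 84/525 + ((-22843 - 69132) - 121109) = 84*(1/525) + (-91975 - 121109) = 4/25 - 213084 = -5327096/25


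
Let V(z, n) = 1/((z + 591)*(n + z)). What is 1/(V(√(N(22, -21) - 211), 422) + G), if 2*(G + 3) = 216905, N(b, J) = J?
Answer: 3379490311040858/366504034500736710629 + 1013*I*√58/366504034500736710629 ≈ 9.2209e-6 + 2.105e-17*I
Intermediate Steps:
G = 216899/2 (G = -3 + (½)*216905 = -3 + 216905/2 = 216899/2 ≈ 1.0845e+5)
V(z, n) = 1/((591 + z)*(n + z))
1/(V(√(N(22, -21) - 211), 422) + G) = 1/(1/((√(-21 - 211))² + 591*422 + 591*√(-21 - 211) + 422*√(-21 - 211)) + 216899/2) = 1/(1/((√(-232))² + 249402 + 591*√(-232) + 422*√(-232)) + 216899/2) = 1/(1/((2*I*√58)² + 249402 + 591*(2*I*√58) + 422*(2*I*√58)) + 216899/2) = 1/(1/(-232 + 249402 + 1182*I*√58 + 844*I*√58) + 216899/2) = 1/(1/(249170 + 2026*I*√58) + 216899/2) = 1/(216899/2 + 1/(249170 + 2026*I*√58))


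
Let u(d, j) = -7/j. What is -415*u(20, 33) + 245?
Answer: 10990/33 ≈ 333.03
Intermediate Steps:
-415*u(20, 33) + 245 = -(-2905)/33 + 245 = -415*(-7/33) + 245 = 2905/33 + 245 = 10990/33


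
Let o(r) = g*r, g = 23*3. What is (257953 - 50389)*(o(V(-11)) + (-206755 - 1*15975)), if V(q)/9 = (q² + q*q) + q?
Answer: -16455466356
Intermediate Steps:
V(q) = 9*q + 18*q² (V(q) = 9*((q² + q*q) + q) = 9*((q² + q²) + q) = 9*(2*q² + q) = 9*(q + 2*q²) = 9*q + 18*q²)
g = 69
o(r) = 69*r
(257953 - 50389)*(o(V(-11)) + (-206755 - 1*15975)) = (257953 - 50389)*(69*(9*(-11)*(1 + 2*(-11))) + (-206755 - 1*15975)) = 207564*(69*(9*(-11)*(1 - 22)) + (-206755 - 15975)) = 207564*(69*(9*(-11)*(-21)) - 222730) = 207564*(69*2079 - 222730) = 207564*(143451 - 222730) = 207564*(-79279) = -16455466356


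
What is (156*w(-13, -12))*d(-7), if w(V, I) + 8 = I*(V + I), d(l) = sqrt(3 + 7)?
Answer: 45552*sqrt(10) ≈ 1.4405e+5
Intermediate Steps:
d(l) = sqrt(10)
w(V, I) = -8 + I*(I + V) (w(V, I) = -8 + I*(V + I) = -8 + I*(I + V))
(156*w(-13, -12))*d(-7) = (156*(-8 + (-12)**2 - 12*(-13)))*sqrt(10) = (156*(-8 + 144 + 156))*sqrt(10) = (156*292)*sqrt(10) = 45552*sqrt(10)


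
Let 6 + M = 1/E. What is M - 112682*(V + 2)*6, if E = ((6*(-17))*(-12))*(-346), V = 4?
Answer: -1717968539233/423504 ≈ -4.0566e+6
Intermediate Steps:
E = -423504 (E = -102*(-12)*(-346) = 1224*(-346) = -423504)
M = -2541025/423504 (M = -6 + 1/(-423504) = -6 - 1/423504 = -2541025/423504 ≈ -6.0000)
M - 112682*(V + 2)*6 = -2541025/423504 - 112682*(4 + 2)*6 = -2541025/423504 - 112682*6*6 = -2541025/423504 - 112682*36 = -2541025/423504 - 1*4056552 = -2541025/423504 - 4056552 = -1717968539233/423504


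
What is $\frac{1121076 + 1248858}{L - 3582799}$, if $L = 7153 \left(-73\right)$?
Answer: $- \frac{169281}{293212} \approx -0.57733$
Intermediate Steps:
$L = -522169$
$\frac{1121076 + 1248858}{L - 3582799} = \frac{1121076 + 1248858}{-522169 - 3582799} = \frac{2369934}{-4104968} = 2369934 \left(- \frac{1}{4104968}\right) = - \frac{169281}{293212}$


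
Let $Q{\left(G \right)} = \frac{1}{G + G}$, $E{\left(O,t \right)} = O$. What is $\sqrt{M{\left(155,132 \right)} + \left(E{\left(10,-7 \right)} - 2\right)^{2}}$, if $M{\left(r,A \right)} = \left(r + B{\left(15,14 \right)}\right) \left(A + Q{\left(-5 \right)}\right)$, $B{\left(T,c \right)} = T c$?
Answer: $\frac{\sqrt{192830}}{2} \approx 219.56$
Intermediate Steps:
$Q{\left(G \right)} = \frac{1}{2 G}$
$M{\left(r,A \right)} = \left(210 + r\right) \left(- \frac{1}{10} + A\right)$ ($M{\left(r,A \right)} = \left(r + 15 \cdot 14\right) \left(A + \frac{1}{2 \left(-5\right)}\right) = \left(r + 210\right) \left(A + \frac{1}{2} \left(- \frac{1}{5}\right)\right) = \left(210 + r\right) \left(A - \frac{1}{10}\right) = \left(210 + r\right) \left(- \frac{1}{10} + A\right)$)
$\sqrt{M{\left(155,132 \right)} + \left(E{\left(10,-7 \right)} - 2\right)^{2}} = \sqrt{\left(-21 + 210 \cdot 132 - \frac{31}{2} + 132 \cdot 155\right) + \left(10 - 2\right)^{2}} = \sqrt{\left(-21 + 27720 - \frac{31}{2} + 20460\right) + 8^{2}} = \sqrt{\frac{96287}{2} + 64} = \sqrt{\frac{96415}{2}} = \frac{\sqrt{192830}}{2}$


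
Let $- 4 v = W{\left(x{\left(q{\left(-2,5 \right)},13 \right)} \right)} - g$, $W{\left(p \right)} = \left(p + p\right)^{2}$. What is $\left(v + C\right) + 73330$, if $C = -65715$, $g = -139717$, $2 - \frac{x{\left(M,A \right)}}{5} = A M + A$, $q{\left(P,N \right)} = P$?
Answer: $- \frac{131757}{4} \approx -32939.0$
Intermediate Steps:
$x{\left(M,A \right)} = 10 - 5 A - 5 A M$ ($x{\left(M,A \right)} = 10 - 5 \left(A M + A\right) = 10 - 5 \left(A + A M\right) = 10 - \left(5 A + 5 A M\right) = 10 - 5 A - 5 A M$)
$W{\left(p \right)} = 4 p^{2}$ ($W{\left(p \right)} = \left(2 p\right)^{2} = 4 p^{2}$)
$v = - \frac{162217}{4}$ ($v = - \frac{4 \left(10 - 65 - 65 \left(-2\right)\right)^{2} - -139717}{4} = - \frac{4 \left(10 - 65 + 130\right)^{2} + 139717}{4} = - \frac{4 \cdot 75^{2} + 139717}{4} = - \frac{4 \cdot 5625 + 139717}{4} = - \frac{22500 + 139717}{4} = \left(- \frac{1}{4}\right) 162217 = - \frac{162217}{4} \approx -40554.0$)
$\left(v + C\right) + 73330 = \left(- \frac{162217}{4} - 65715\right) + 73330 = - \frac{425077}{4} + 73330 = - \frac{131757}{4}$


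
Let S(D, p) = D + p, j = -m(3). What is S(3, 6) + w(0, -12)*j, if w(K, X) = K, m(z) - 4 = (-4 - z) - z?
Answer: 9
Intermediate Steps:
m(z) = -2*z (m(z) = 4 + ((-4 - z) - z) = 4 + (-4 - 2*z) = -2*z)
j = 6 (j = -(-2)*3 = -1*(-6) = 6)
S(3, 6) + w(0, -12)*j = (3 + 6) + 0*6 = 9 + 0 = 9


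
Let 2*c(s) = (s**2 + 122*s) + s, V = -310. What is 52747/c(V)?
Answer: 52747/28985 ≈ 1.8198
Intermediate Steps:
c(s) = s**2/2 + 123*s/2 (c(s) = ((s**2 + 122*s) + s)/2 = (s**2 + 123*s)/2 = s**2/2 + 123*s/2)
52747/c(V) = 52747/(((1/2)*(-310)*(123 - 310))) = 52747/(((1/2)*(-310)*(-187))) = 52747/28985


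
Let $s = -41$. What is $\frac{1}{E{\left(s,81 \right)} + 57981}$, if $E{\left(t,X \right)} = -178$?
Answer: $\frac{1}{57803} \approx 1.73 \cdot 10^{-5}$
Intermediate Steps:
$\frac{1}{E{\left(s,81 \right)} + 57981} = \frac{1}{-178 + 57981} = \frac{1}{57803}$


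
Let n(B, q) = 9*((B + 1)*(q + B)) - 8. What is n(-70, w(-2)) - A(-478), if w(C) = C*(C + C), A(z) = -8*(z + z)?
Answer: 30846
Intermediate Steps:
A(z) = -16*z
w(C) = 2*C² (w(C) = C*(2*C) = 2*C²)
n(B, q) = -8 + 9*(1 + B)*(B + q) (n(B, q) = 9*((1 + B)*(B + q)) - 8 = 9*(1 + B)*(B + q) - 8 = -8 + 9*(1 + B)*(B + q))
n(-70, w(-2)) - A(-478) = (-8 + 9*(-70) + 9*(2*(-2)²) + 9*(-70)² + 9*(-70)*(2*(-2)²)) - (-16)*(-478) = (-8 - 630 + 9*(2*4) + 9*4900 + 9*(-70)*(2*4)) - 1*7648 = (-8 - 630 + 9*8 + 44100 + 9*(-70)*8) - 7648 = (-8 - 630 + 72 + 44100 - 5040) - 7648 = 38494 - 7648 = 30846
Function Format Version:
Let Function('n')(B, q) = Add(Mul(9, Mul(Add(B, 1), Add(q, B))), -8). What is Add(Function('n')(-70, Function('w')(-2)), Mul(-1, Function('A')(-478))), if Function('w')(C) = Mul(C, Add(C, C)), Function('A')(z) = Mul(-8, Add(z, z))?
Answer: 30846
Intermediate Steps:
Function('A')(z) = Mul(-16, z) (Function('A')(z) = Mul(-8, Mul(2, z)) = Mul(-16, z))
Function('w')(C) = Mul(2, Pow(C, 2)) (Function('w')(C) = Mul(C, Mul(2, C)) = Mul(2, Pow(C, 2)))
Function('n')(B, q) = Add(-8, Mul(9, Add(1, B), Add(B, q))) (Function('n')(B, q) = Add(Mul(9, Mul(Add(1, B), Add(B, q))), -8) = Add(Mul(9, Add(1, B), Add(B, q)), -8) = Add(-8, Mul(9, Add(1, B), Add(B, q))))
Add(Function('n')(-70, Function('w')(-2)), Mul(-1, Function('A')(-478))) = Add(Add(-8, Mul(9, -70), Mul(9, Mul(2, Pow(-2, 2))), Mul(9, Pow(-70, 2)), Mul(9, -70, Mul(2, Pow(-2, 2)))), Mul(-1, Mul(-16, -478))) = Add(Add(-8, -630, Mul(9, Mul(2, 4)), Mul(9, 4900), Mul(9, -70, Mul(2, 4))), Mul(-1, 7648)) = Add(Add(-8, -630, Mul(9, 8), 44100, Mul(9, -70, 8)), -7648) = Add(Add(-8, -630, 72, 44100, -5040), -7648) = Add(38494, -7648) = 30846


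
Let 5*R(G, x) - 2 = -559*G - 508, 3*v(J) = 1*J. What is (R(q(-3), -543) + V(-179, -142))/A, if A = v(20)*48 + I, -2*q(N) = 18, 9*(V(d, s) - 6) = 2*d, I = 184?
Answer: 7841/4536 ≈ 1.7286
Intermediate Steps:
V(d, s) = 6 + 2*d/9 (V(d, s) = 6 + (2*d)/9 = 6 + 2*d/9)
q(N) = -9 (q(N) = -½*18 = -9)
v(J) = J/3 (v(J) = (1*J)/3 = J/3)
R(G, x) = -506/5 - 559*G/5 (R(G, x) = ⅖ + (-559*G - 508)/5 = ⅖ + (-508 - 559*G)/5 = ⅖ + (-508/5 - 559*G/5) = -506/5 - 559*G/5)
A = 504 (A = ((⅓)*20)*48 + 184 = (20/3)*48 + 184 = 320 + 184 = 504)
(R(q(-3), -543) + V(-179, -142))/A = ((-506/5 - 559/5*(-9)) + (6 + (2/9)*(-179)))/504 = ((-506/5 + 5031/5) + (6 - 358/9))*(1/504) = (905 - 304/9)*(1/504) = (7841/9)*(1/504) = 7841/4536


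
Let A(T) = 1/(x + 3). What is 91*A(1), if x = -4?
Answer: -91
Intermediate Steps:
A(T) = -1 (A(T) = 1/(-4 + 3) = 1/(-1) = -1)
91*A(1) = 91*(-1) = -91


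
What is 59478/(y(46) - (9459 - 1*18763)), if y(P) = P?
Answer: 29739/4675 ≈ 6.3613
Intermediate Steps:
59478/(y(46) - (9459 - 1*18763)) = 59478/(46 - (9459 - 1*18763)) = 59478/(46 - (9459 - 18763)) = 59478/(46 - 1*(-9304)) = 59478/(46 + 9304) = 59478/9350 = 59478*(1/9350) = 29739/4675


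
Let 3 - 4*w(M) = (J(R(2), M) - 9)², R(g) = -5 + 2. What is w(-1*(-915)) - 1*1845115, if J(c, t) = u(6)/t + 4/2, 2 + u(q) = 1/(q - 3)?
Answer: -2224491896593/1205604 ≈ -1.8451e+6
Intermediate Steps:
R(g) = -3
u(q) = -2 + 1/(-3 + q) (u(q) = -2 + 1/(q - 3) = -2 + 1/(-3 + q))
J(c, t) = 2 - 5/(3*t) (J(c, t) = ((7 - 2*6)/(-3 + 6))/t + 4/2 = ((7 - 12)/3)/t + 4*(½) = ((⅓)*(-5))/t + 2 = -5/(3*t) + 2 = 2 - 5/(3*t))
w(M) = ¾ - (-7 - 5/(3*M))²/4 (w(M) = ¾ - ((2 - 5/(3*M)) - 9)²/4 = ¾ - (-7 - 5/(3*M))²/4)
w(-1*(-915)) - 1*1845115 = (¾ - (5 + 21*(-1*(-915)))²/(36*(-1*(-915))²)) - 1*1845115 = (¾ - 1/36*(5 + 21*915)²/915²) - 1845115 = (¾ - 1/36*1/837225*(5 + 19215)²) - 1845115 = (¾ - 1/36*1/837225*19220²) - 1845115 = (¾ - 1/36*1/837225*369408400) - 1845115 = (¾ - 3694084/301401) - 1845115 = -13872133/1205604 - 1845115 = -2224491896593/1205604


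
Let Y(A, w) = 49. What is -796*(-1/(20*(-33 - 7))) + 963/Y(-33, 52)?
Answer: 182849/9800 ≈ 18.658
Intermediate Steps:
-796*(-1/(20*(-33 - 7))) + 963/Y(-33, 52) = -796*(-1/(20*(-33 - 7))) + 963/49 = -796/((-40*(-20))) + 963*(1/49) = -796/800 + 963/49 = -796*1/800 + 963/49 = -199/200 + 963/49 = 182849/9800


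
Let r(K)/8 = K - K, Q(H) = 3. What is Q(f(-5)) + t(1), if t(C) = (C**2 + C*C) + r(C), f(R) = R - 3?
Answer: 5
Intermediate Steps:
f(R) = -3 + R
r(K) = 0 (r(K) = 8*(K - K) = 8*0 = 0)
t(C) = 2*C**2 (t(C) = (C**2 + C*C) + 0 = (C**2 + C**2) + 0 = 2*C**2 + 0 = 2*C**2)
Q(f(-5)) + t(1) = 3 + 2*1**2 = 3 + 2*1 = 3 + 2 = 5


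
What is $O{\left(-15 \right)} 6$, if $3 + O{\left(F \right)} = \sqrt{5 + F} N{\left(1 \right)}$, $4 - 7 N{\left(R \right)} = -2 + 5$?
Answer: $-18 + \frac{6 i \sqrt{10}}{7} \approx -18.0 + 2.7105 i$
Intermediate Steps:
$N{\left(R \right)} = \frac{1}{7}$ ($N{\left(R \right)} = \frac{4}{7} - \frac{-2 + 5}{7} = \frac{4}{7} - \frac{3}{7} = \frac{1}{7}$)
$O{\left(F \right)} = -3 + \frac{\sqrt{5 + F}}{7}$ ($O{\left(F \right)} = -3 + \sqrt{5 + F} \frac{1}{7} = -3 + \frac{\sqrt{5 + F}}{7}$)
$O{\left(-15 \right)} 6 = \left(-3 + \frac{\sqrt{5 - 15}}{7}\right) 6 = \left(-3 + \frac{\sqrt{-10}}{7}\right) 6 = \left(-3 + \frac{i \sqrt{10}}{7}\right) 6 = -18 + \frac{6 i \sqrt{10}}{7}$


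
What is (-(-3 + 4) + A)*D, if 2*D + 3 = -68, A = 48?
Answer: -3337/2 ≈ -1668.5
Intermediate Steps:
D = -71/2 (D = -3/2 + (½)*(-68) = -3/2 - 34 = -71/2 ≈ -35.500)
(-(-3 + 4) + A)*D = (-(-3 + 4) + 48)*(-71/2) = (-1*1 + 48)*(-71/2) = (-1 + 48)*(-71/2) = 47*(-71/2) = -3337/2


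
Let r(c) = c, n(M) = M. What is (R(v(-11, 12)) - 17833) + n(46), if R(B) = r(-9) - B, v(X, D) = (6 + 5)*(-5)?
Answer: -17741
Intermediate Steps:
v(X, D) = -55 (v(X, D) = 11*(-5) = -55)
R(B) = -9 - B
(R(v(-11, 12)) - 17833) + n(46) = ((-9 - 1*(-55)) - 17833) + 46 = ((-9 + 55) - 17833) + 46 = (46 - 17833) + 46 = -17787 + 46 = -17741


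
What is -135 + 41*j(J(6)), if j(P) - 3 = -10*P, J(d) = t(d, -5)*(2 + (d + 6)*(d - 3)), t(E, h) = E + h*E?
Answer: 373908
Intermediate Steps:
t(E, h) = E + E*h
J(d) = -4*d*(2 + (-3 + d)*(6 + d)) (J(d) = (d*(1 - 5))*(2 + (d + 6)*(d - 3)) = (d*(-4))*(2 + (6 + d)*(-3 + d)) = (-4*d)*(2 + (-3 + d)*(6 + d)) = -4*d*(2 + (-3 + d)*(6 + d)))
j(P) = 3 - 10*P
-135 + 41*j(J(6)) = -135 + 41*(3 - 40*6*(16 - 1*6² - 3*6)) = -135 + 41*(3 - 40*6*(16 - 1*36 - 18)) = -135 + 41*(3 - 40*6*(16 - 36 - 18)) = -135 + 41*(3 - 40*6*(-38)) = -135 + 41*(3 - 10*(-912)) = -135 + 41*(3 + 9120) = -135 + 41*9123 = -135 + 374043 = 373908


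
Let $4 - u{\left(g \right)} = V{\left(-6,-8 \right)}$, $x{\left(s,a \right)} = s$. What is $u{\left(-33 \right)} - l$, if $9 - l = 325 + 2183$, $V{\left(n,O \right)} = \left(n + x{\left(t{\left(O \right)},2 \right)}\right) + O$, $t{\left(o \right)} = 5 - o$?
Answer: $2504$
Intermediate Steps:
$V{\left(n,O \right)} = 5 + n$ ($V{\left(n,O \right)} = \left(n - \left(-5 + O\right)\right) + O = \left(5 + n - O\right) + O = 5 + n$)
$u{\left(g \right)} = 5$ ($u{\left(g \right)} = 4 - \left(5 - 6\right) = 4 - -1 = 4 + 1 = 5$)
$l = -2499$ ($l = 9 - \left(325 + 2183\right) = 9 - 2508 = -2499$)
$u{\left(-33 \right)} - l = 5 - -2499 = 5 + 2499 = 2504$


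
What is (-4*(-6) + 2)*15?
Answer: 390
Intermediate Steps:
(-4*(-6) + 2)*15 = (24 + 2)*15 = 26*15 = 390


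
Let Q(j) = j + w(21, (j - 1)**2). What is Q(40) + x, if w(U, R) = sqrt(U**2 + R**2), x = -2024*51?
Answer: -103184 + 3*sqrt(257098) ≈ -1.0166e+5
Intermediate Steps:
x = -103224
w(U, R) = sqrt(R**2 + U**2)
Q(j) = j + sqrt(441 + (-1 + j)**4) (Q(j) = j + sqrt(((j - 1)**2)**2 + 21**2) = j + sqrt(((-1 + j)**2)**2 + 441) = j + sqrt((-1 + j)**4 + 441) = j + sqrt(441 + (-1 + j)**4))
Q(40) + x = (40 + sqrt(441 + (-1 + 40)**4)) - 103224 = (40 + sqrt(441 + 39**4)) - 103224 = (40 + sqrt(441 + 2313441)) - 103224 = (40 + sqrt(2313882)) - 103224 = (40 + 3*sqrt(257098)) - 103224 = -103184 + 3*sqrt(257098)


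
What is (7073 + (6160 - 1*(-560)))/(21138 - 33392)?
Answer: -13793/12254 ≈ -1.1256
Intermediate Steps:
(7073 + (6160 - 1*(-560)))/(21138 - 33392) = (7073 + (6160 + 560))/(-12254) = (7073 + 6720)*(-1/12254) = 13793*(-1/12254) = -13793/12254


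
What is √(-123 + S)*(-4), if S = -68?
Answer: -4*I*√191 ≈ -55.281*I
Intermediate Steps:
√(-123 + S)*(-4) = √(-123 - 68)*(-4) = √(-191)*(-4) = (I*√191)*(-4) = -4*I*√191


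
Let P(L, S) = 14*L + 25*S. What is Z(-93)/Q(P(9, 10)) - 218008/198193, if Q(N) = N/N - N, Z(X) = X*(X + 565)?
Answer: 2872708976/24774125 ≈ 115.96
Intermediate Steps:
Z(X) = X*(565 + X)
Q(N) = 1 - N
Z(-93)/Q(P(9, 10)) - 218008/198193 = (-93*(565 - 93))/(1 - (14*9 + 25*10)) - 218008/198193 = (-93*472)/(1 - (126 + 250)) - 218008*1/198193 = -43896/(1 - 1*376) - 218008/198193 = -43896/(1 - 376) - 218008/198193 = -43896/(-375) - 218008/198193 = -43896*(-1/375) - 218008/198193 = 14632/125 - 218008/198193 = 2872708976/24774125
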